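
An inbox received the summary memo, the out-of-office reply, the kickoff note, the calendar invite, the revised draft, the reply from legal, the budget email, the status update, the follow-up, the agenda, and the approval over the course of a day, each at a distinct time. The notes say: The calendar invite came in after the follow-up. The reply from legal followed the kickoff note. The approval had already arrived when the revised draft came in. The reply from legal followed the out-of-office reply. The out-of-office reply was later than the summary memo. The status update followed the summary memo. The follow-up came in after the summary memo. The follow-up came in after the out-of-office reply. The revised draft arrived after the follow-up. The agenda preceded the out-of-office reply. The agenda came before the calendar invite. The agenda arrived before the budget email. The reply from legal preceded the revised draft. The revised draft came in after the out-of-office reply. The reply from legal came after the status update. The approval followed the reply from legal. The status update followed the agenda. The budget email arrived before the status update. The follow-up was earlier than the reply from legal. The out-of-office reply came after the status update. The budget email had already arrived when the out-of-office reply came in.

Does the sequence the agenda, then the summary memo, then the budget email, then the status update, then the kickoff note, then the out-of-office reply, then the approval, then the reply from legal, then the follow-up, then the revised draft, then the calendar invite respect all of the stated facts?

no

The constraints require the reply from legal before the approval, but in the proposed sequence the approval appears ahead of the reply from legal. That one violation is enough.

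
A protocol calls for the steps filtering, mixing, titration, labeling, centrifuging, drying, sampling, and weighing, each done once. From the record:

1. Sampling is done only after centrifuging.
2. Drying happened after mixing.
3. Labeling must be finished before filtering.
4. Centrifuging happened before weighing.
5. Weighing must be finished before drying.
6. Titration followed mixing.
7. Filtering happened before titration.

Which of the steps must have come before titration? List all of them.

Directly stated before titration: filtering and mixing.
Labeling reaches titration via labeling → filtering → titration.

filtering, labeling, mixing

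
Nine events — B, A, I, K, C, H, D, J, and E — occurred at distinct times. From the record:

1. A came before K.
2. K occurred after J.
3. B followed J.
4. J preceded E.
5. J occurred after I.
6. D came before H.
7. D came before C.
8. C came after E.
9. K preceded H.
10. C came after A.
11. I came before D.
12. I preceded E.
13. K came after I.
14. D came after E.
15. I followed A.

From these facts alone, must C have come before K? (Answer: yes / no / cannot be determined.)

No chain of stated constraints runs from C to K, and none runs from K to C either.
So the relative order of C and K is not fixed by the given facts.

cannot be determined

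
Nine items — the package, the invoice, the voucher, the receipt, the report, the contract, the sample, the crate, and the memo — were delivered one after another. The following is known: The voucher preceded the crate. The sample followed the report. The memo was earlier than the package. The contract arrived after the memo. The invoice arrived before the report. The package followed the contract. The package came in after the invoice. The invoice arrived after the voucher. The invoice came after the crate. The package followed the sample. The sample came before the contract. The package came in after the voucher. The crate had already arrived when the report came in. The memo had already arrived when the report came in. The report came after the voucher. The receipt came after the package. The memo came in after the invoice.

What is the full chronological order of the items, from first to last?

the voucher, the crate, the invoice, the memo, the report, the sample, the contract, the package, the receipt

The constraints fix every adjacent pair, so only one ordering works:
the voucher → the crate → the invoice → the memo → the report → the sample → the contract → the package → the receipt.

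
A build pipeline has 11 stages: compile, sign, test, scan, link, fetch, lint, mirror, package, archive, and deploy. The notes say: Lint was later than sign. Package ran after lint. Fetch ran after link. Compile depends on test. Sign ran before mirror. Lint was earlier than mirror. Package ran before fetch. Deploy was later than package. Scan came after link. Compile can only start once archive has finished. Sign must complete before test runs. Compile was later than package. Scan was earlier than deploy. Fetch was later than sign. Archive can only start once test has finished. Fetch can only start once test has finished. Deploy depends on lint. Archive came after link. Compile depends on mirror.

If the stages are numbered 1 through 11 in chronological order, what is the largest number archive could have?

10

Archive must come before compile — 1 stage forced after it.
Everything else can be placed before archive in some valid order, so archive can sit as late as position 11 − 1 = 10.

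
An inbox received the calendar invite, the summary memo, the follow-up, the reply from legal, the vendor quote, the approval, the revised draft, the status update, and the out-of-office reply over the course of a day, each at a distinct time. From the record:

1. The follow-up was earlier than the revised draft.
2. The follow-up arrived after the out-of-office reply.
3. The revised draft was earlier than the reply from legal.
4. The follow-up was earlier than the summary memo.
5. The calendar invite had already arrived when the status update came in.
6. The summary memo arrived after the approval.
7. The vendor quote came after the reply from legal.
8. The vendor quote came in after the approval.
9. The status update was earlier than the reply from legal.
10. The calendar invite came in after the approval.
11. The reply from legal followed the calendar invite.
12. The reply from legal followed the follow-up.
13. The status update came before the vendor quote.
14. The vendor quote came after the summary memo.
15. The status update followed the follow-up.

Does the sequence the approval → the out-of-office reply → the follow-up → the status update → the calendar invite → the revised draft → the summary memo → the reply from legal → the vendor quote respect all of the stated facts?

The constraints require the calendar invite before the status update, but in the proposed sequence the status update appears ahead of the calendar invite. That one violation is enough.

no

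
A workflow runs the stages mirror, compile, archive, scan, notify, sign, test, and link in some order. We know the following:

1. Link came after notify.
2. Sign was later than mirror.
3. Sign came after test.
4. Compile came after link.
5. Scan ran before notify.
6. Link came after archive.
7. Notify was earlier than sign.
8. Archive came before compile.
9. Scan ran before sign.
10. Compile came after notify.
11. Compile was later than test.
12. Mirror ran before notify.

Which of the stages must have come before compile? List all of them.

Directly stated before compile: archive, link, notify, and test.
Mirror reaches compile via mirror → notify → compile.
Scan reaches compile via scan → notify → compile.

archive, link, mirror, notify, scan, test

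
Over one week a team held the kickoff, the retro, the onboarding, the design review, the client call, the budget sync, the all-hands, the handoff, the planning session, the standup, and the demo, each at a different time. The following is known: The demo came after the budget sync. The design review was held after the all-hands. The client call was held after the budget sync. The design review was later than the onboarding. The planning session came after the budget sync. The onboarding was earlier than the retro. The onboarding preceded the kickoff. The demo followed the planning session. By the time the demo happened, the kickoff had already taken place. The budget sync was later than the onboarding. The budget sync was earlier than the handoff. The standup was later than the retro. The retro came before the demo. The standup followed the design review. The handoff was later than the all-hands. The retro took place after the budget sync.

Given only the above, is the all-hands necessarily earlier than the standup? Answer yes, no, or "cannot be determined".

yes

Chain the constraints: the all-hands → the design review → the standup. Each link is directly stated, so the all-hands comes before the standup.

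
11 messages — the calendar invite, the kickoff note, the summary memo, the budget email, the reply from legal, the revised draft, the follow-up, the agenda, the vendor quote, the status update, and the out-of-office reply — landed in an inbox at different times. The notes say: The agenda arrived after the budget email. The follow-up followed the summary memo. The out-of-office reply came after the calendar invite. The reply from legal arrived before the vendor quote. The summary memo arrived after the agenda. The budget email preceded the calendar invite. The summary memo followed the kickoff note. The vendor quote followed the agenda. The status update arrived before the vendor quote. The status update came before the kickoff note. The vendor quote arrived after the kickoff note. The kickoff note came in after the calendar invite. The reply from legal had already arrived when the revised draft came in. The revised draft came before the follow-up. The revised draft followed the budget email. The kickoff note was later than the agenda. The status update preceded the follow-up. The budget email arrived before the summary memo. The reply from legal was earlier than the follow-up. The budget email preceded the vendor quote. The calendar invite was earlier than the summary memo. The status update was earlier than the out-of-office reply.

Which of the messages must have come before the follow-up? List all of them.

the agenda, the budget email, the calendar invite, the kickoff note, the reply from legal, the revised draft, the status update, the summary memo

Directly stated before the follow-up: the reply from legal, the revised draft, the status update, and the summary memo.
The agenda reaches the follow-up via the agenda → the summary memo → the follow-up.
The budget email reaches the follow-up via the budget email → the summary memo → the follow-up.
The calendar invite reaches the follow-up via the calendar invite → the summary memo → the follow-up.
Likewise the kickoff note reaches the follow-up by chaining the stated constraints.
No chain forces the vendor quote (or any of the others) ahead of the follow-up.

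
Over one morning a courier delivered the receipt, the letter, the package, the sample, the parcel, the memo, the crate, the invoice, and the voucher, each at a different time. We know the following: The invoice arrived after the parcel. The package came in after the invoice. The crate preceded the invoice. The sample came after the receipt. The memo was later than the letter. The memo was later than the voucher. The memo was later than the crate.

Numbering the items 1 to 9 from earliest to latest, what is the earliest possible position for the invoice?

3

The crate and the parcel must both come before the invoice — 2 forced predecessors.
Nothing else is forced ahead of the invoice, so its earliest slot is position 2 + 1 = 3.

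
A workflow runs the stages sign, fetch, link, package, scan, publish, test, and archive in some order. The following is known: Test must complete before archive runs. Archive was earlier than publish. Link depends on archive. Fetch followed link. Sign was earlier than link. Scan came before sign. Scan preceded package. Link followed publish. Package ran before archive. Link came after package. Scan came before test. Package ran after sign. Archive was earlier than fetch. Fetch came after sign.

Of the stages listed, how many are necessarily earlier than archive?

4

Directly stated before archive: package and test.
Scan reaches archive via scan → test → archive.
Sign reaches archive via sign → package → archive.
No chain forces link (or any of the others) ahead of archive.
That's package, scan, sign, and test — 4 in all.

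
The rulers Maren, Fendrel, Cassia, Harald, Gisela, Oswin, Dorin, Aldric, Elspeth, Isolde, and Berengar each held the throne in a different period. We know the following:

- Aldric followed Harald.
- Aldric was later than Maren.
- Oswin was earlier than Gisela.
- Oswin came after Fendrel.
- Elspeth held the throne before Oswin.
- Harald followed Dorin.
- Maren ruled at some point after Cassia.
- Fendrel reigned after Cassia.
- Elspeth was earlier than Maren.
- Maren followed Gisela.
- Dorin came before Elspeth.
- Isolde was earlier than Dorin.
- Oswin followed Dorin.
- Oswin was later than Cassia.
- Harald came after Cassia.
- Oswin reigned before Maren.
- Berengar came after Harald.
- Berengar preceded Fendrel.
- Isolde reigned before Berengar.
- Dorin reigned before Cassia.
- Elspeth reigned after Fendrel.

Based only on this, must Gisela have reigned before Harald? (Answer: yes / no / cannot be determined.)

no

Tracing the constraints gives Harald → Berengar → Fendrel → Oswin → Gisela, so Harald must come before Gisela.
That means Gisela cannot be before Harald.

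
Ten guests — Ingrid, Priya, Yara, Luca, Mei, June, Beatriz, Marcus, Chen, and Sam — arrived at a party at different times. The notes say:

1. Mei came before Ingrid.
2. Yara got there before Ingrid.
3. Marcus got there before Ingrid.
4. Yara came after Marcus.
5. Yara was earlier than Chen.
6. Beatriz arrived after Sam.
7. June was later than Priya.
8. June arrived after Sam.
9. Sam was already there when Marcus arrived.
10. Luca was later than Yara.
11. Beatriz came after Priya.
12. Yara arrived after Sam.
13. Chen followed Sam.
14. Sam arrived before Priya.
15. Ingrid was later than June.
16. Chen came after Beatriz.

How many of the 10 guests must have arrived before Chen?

5

Directly stated before Chen: Beatriz, Sam, and Yara.
Marcus reaches Chen via Marcus → Yara → Chen.
Priya reaches Chen via Priya → Beatriz → Chen.
That's Beatriz, Marcus, Priya, Sam, and Yara — 5 in all.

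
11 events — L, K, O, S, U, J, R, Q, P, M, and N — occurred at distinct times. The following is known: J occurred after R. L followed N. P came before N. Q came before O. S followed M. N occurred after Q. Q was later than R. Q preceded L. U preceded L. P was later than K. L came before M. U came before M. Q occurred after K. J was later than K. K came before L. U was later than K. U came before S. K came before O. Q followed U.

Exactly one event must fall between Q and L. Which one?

N

Tracing the constraints gives Q → N → L, so N sits after Q and before L.
No other event is forced both after Q and before L.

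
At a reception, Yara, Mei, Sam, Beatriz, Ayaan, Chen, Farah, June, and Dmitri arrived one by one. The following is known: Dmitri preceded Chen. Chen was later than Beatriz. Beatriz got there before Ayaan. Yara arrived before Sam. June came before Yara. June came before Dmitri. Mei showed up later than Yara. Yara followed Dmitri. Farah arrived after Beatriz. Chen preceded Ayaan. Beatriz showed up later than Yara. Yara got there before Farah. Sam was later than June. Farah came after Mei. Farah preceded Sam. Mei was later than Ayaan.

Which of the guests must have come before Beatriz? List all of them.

Directly stated before Beatriz: Yara.
Dmitri reaches Beatriz via Dmitri → Yara → Beatriz.
June reaches Beatriz via June → Yara → Beatriz.
No chain forces Chen (or any of the others) ahead of Beatriz.

Dmitri, June, Yara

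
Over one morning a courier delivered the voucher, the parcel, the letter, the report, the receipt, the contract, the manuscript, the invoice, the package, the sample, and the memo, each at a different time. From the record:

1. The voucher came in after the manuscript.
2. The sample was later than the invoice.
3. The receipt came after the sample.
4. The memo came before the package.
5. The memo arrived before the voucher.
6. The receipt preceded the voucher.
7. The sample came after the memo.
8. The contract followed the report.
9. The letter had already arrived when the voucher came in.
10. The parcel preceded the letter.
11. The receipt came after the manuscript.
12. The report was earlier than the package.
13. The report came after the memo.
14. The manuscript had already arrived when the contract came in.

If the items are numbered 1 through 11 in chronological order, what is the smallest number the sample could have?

3

The invoice and the memo must both come before the sample — 2 forced predecessors.
Nothing else is forced ahead of the sample, so its earliest slot is position 2 + 1 = 3.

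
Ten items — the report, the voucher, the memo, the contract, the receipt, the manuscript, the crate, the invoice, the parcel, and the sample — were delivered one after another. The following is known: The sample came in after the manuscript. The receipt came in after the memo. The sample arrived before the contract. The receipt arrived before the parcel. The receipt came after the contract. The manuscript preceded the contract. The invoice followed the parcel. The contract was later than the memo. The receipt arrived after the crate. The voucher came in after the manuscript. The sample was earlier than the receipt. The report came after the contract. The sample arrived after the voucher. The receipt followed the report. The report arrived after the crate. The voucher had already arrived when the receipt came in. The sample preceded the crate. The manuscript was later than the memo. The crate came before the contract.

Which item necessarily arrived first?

the memo

The memo has a chain of constraints placing it before every other item, so the memo must be first.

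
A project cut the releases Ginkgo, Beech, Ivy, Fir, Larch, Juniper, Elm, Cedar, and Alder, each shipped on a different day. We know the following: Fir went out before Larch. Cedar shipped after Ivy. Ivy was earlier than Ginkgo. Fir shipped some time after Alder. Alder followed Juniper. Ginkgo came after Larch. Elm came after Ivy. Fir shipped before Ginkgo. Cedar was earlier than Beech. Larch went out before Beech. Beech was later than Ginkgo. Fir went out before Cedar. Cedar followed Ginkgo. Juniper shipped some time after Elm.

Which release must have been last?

Every other release has a chain of constraints placing it before Beech, so Beech is last.

Beech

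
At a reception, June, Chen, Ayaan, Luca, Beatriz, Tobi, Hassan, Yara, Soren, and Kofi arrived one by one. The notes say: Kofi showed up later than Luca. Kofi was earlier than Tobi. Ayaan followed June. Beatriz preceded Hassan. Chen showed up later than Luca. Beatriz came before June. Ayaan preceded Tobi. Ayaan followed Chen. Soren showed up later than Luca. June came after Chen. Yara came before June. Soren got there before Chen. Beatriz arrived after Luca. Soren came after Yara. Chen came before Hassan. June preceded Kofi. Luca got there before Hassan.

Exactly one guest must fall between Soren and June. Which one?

Chen

Tracing the constraints gives Soren → Chen → June, so Chen sits after Soren and before June.
No other guest is forced both after Soren and before June.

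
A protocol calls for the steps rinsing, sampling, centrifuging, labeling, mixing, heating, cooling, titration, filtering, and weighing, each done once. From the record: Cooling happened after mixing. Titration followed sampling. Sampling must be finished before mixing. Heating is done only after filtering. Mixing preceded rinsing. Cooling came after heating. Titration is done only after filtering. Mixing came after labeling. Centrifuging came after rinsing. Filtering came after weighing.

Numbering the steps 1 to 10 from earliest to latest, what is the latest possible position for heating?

9

Heating must come before cooling — 1 step forced after it.
Everything else can be placed before heating in some valid order, so heating can sit as late as position 10 − 1 = 9.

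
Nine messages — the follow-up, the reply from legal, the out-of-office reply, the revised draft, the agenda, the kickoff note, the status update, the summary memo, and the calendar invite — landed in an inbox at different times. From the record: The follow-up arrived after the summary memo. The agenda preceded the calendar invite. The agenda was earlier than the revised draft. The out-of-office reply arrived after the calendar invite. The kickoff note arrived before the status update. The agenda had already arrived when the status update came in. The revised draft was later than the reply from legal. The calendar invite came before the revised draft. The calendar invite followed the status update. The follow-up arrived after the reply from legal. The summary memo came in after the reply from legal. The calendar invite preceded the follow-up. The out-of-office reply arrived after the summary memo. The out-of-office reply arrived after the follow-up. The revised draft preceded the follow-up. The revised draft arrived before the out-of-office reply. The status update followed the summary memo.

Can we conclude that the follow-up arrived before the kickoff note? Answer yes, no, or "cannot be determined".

no

Tracing the constraints gives the kickoff note → the status update → the calendar invite → the follow-up, so the kickoff note must come before the follow-up.
That means the follow-up cannot be before the kickoff note.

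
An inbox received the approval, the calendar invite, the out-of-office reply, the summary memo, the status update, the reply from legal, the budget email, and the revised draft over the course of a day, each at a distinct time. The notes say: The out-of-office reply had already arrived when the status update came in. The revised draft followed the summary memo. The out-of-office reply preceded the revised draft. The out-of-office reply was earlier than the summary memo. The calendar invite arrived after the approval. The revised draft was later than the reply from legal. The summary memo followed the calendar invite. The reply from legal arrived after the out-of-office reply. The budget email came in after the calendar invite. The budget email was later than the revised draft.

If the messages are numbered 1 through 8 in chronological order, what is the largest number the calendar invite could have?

The calendar invite must come before the budget email, the revised draft, and the summary memo — 3 messages forced after it.
Everything else can be placed before the calendar invite in some valid order, so the calendar invite can sit as late as position 8 − 3 = 5.

5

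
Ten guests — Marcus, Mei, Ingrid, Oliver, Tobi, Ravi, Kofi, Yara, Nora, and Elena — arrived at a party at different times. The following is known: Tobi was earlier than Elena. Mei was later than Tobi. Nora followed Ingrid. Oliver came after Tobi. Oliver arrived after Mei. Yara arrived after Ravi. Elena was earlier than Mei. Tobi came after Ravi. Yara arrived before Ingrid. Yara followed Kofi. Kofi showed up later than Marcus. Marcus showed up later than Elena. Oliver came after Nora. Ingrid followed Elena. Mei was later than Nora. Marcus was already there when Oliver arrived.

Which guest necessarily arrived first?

Ravi

Ravi has a chain of constraints placing them before every other guest, so Ravi must be first.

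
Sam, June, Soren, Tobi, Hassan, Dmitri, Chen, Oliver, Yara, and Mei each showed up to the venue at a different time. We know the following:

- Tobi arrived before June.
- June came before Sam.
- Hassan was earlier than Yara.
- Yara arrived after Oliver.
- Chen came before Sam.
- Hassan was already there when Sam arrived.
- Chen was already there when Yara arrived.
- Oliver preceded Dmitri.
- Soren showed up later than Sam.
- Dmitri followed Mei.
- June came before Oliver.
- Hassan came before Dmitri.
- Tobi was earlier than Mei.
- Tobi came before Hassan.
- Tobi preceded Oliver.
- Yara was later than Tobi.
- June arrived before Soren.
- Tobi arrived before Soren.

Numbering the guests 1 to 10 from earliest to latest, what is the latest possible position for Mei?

9

Mei must come before Dmitri — 1 guest forced after them.
Everything else can be placed before Mei in some valid order, so Mei can sit as late as position 10 − 1 = 9.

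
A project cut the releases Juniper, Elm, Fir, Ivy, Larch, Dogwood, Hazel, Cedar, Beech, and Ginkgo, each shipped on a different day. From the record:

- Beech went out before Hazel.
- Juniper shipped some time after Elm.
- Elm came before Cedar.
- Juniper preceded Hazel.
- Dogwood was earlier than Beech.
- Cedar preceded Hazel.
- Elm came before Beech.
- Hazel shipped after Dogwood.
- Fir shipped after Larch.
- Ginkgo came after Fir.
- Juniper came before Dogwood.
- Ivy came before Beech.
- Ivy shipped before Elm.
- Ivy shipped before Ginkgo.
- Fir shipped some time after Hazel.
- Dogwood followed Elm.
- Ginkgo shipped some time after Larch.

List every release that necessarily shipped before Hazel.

Directly stated before Hazel: Beech, Cedar, Dogwood, and Juniper.
Elm reaches Hazel via Elm → Cedar → Hazel.
Ivy reaches Hazel via Ivy → Beech → Hazel.
No chain forces Larch (or any of the others) ahead of Hazel.

Beech, Cedar, Dogwood, Elm, Ivy, Juniper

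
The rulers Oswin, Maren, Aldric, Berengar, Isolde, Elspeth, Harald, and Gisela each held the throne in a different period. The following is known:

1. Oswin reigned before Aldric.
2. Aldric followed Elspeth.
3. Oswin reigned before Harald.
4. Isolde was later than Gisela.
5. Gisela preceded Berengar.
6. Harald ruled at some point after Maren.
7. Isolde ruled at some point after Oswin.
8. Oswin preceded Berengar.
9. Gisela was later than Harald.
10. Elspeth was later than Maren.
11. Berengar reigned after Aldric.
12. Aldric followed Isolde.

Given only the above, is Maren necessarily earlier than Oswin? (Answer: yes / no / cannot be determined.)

cannot be determined

No chain of stated constraints runs from Maren to Oswin, and none runs from Oswin to Maren either.
So the relative order of Maren and Oswin is not fixed by the given facts.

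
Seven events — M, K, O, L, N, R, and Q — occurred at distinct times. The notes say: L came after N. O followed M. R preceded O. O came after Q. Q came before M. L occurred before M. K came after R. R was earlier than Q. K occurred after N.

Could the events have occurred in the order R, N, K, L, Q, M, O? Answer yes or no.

Check each stated constraint against the proposed order — e.g. R is ahead of Q; R is ahead of O. Every pair is in the required order; nothing is violated.

yes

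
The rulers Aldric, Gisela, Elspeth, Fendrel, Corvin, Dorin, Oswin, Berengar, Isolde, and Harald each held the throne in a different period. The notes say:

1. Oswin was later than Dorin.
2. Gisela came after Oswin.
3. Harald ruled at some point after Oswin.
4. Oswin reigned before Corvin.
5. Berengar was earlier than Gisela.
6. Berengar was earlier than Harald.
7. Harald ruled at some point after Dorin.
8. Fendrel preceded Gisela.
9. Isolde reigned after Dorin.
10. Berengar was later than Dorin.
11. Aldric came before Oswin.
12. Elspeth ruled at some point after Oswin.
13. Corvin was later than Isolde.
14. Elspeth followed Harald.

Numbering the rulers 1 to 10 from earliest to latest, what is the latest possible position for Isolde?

9

Isolde must come before Corvin — 1 ruler forced after them.
Everything else can be placed before Isolde in some valid order, so Isolde can sit as late as position 10 − 1 = 9.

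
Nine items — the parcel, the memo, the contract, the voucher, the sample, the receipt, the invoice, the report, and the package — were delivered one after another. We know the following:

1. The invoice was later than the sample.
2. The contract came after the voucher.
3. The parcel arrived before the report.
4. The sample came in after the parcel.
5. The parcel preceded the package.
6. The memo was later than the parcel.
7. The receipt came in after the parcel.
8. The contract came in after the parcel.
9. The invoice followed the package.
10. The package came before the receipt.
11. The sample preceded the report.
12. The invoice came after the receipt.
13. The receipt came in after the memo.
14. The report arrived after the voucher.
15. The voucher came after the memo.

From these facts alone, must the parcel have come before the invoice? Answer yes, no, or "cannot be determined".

Chain the constraints: the parcel → the sample → the invoice. Each link is directly stated, so the parcel comes before the invoice.

yes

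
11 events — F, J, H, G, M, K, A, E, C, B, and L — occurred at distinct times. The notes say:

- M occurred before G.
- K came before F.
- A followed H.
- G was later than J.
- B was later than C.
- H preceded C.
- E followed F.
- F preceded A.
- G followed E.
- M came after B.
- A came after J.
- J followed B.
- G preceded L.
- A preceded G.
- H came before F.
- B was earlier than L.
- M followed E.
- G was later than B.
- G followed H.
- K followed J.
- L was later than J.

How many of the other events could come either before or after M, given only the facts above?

1

Forced before M: B, C, E, F, H, J, and K; forced after M: G and L.
That leaves A with no forced order relative to M — 1.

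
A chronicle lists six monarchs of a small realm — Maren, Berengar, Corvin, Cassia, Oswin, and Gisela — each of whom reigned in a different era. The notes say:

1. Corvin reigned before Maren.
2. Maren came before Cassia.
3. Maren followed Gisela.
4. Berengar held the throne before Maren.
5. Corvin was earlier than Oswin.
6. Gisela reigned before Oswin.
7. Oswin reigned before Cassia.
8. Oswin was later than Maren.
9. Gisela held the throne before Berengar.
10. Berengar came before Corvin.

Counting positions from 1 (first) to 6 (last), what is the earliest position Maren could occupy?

Berengar, Corvin, and Gisela must all come before Maren — 3 forced predecessors.
Nothing else is forced ahead of Maren, so their earliest slot is position 3 + 1 = 4.

4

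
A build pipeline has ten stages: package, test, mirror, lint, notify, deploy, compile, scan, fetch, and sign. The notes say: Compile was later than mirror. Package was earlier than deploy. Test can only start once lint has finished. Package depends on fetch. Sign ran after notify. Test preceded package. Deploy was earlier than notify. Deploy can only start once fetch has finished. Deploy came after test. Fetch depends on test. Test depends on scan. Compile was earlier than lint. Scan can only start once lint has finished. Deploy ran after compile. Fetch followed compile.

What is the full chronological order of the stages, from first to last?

mirror, compile, lint, scan, test, fetch, package, deploy, notify, sign

The constraints fix every adjacent pair, so only one ordering works:
mirror → compile → lint → scan → test → fetch → package → deploy → notify → sign.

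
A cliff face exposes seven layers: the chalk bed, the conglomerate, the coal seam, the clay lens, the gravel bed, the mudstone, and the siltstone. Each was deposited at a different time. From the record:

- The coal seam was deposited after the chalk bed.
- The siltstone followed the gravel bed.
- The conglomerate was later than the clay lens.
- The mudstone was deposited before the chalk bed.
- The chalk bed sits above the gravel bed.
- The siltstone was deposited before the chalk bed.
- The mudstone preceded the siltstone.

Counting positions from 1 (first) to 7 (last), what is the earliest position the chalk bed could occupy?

The gravel bed, the mudstone, and the siltstone must all come before the chalk bed — 3 forced predecessors.
Nothing else is forced ahead of the chalk bed, so its earliest slot is position 3 + 1 = 4.

4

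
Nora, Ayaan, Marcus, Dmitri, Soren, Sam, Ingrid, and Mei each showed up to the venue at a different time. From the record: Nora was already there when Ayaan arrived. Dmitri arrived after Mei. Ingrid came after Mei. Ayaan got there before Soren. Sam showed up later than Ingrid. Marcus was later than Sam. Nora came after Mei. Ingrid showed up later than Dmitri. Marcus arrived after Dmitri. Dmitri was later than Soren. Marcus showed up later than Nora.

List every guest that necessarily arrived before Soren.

Ayaan, Mei, Nora

Directly stated before Soren: Ayaan.
Mei reaches Soren via Mei → Nora → Ayaan → Soren.
Nora reaches Soren via Nora → Ayaan → Soren.
No chain forces Marcus (or any of the others) ahead of Soren.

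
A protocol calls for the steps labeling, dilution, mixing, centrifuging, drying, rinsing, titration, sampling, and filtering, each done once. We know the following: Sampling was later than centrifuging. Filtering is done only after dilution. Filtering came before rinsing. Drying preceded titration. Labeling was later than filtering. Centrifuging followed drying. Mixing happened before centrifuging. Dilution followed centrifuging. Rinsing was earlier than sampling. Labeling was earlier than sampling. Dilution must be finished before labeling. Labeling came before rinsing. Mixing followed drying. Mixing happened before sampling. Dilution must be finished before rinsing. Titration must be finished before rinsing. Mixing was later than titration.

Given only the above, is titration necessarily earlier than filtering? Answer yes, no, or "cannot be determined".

yes

Chain the constraints: titration → mixing → centrifuging → dilution → filtering. Each link is directly stated, so titration comes before filtering.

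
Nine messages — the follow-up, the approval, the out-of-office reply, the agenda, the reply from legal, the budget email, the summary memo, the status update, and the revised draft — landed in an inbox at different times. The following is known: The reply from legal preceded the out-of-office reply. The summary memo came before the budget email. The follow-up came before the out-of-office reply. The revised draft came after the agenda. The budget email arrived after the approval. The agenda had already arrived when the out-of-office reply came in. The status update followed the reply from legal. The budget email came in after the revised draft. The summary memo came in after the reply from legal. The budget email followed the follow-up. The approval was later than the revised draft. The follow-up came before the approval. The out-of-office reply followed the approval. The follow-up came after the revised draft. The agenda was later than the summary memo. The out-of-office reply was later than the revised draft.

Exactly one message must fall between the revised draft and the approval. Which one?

Tracing the constraints gives the revised draft → the follow-up → the approval, so the follow-up sits after the revised draft and before the approval.
No other message is forced both after the revised draft and before the approval.

the follow-up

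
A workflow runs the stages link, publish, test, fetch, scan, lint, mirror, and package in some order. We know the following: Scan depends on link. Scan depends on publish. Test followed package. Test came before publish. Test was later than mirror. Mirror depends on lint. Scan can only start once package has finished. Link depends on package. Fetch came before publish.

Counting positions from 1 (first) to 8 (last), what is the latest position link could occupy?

7

Link must come before scan — 1 stage forced after it.
Everything else can be placed before link in some valid order, so link can sit as late as position 8 − 1 = 7.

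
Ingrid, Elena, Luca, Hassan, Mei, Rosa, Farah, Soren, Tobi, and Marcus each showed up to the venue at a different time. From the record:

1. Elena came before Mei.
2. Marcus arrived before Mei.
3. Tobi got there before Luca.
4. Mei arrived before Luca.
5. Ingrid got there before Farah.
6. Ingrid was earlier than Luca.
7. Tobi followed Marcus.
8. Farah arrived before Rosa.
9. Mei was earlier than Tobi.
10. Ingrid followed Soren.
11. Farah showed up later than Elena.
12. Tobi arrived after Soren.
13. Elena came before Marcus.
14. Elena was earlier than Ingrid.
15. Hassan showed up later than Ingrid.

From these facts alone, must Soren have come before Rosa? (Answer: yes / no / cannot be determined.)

Chain the constraints: Soren → Ingrid → Farah → Rosa. Each link is directly stated, so Soren comes before Rosa.

yes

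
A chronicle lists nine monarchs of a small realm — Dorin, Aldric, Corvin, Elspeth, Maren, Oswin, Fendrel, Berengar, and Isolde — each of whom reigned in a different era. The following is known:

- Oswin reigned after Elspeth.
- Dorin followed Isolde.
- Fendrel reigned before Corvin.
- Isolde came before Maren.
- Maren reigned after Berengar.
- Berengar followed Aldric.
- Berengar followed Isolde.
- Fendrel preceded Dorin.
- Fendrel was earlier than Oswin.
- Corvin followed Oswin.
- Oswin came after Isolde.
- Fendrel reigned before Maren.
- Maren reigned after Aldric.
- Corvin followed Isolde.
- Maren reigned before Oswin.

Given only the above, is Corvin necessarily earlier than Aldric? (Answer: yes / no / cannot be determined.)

no

Tracing the constraints gives Aldric → Maren → Oswin → Corvin, so Aldric must come before Corvin.
That means Corvin cannot be before Aldric.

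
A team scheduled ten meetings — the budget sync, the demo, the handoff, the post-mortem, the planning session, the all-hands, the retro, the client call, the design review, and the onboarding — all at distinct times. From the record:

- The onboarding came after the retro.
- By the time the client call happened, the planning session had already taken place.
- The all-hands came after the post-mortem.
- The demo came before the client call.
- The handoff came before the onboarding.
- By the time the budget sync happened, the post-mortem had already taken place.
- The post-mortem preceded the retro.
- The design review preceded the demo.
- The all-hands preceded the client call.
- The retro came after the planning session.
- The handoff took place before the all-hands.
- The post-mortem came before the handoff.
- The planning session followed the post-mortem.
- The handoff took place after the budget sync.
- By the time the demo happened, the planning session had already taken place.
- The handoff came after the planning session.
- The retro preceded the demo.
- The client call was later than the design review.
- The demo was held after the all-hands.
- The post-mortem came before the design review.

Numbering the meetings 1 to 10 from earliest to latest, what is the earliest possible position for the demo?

The all-hands, the budget sync, the design review, the handoff, the planning session, the post-mortem, and the retro must all come before the demo — 7 forced predecessors.
Nothing else is forced ahead of the demo, so its earliest slot is position 7 + 1 = 8.

8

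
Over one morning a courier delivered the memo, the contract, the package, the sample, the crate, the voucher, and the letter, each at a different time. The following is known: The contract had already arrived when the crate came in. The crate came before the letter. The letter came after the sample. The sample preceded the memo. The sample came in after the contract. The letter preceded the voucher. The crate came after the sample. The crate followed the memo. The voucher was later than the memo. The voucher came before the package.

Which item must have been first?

The contract has a chain of constraints placing it before every other item, so the contract must be first.

the contract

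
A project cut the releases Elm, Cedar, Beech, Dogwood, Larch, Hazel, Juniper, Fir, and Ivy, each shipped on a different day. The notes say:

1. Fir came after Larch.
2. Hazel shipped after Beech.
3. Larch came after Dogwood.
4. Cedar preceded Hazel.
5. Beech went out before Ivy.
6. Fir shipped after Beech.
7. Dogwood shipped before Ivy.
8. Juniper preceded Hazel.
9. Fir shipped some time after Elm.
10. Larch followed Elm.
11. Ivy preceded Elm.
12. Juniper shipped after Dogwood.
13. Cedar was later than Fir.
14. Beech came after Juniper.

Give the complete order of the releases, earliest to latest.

The constraints fix every adjacent pair, so only one ordering works:
Dogwood → Juniper → Beech → Ivy → Elm → Larch → Fir → Cedar → Hazel.

Dogwood, Juniper, Beech, Ivy, Elm, Larch, Fir, Cedar, Hazel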